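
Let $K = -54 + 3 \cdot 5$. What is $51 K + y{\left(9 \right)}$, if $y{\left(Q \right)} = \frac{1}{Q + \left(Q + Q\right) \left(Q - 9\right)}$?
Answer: $- \frac{17900}{9} \approx -1988.9$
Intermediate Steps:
$y{\left(Q \right)} = \frac{1}{Q + 2 Q \left(-9 + Q\right)}$
$K = -39$ ($K = -54 + 15 = -39$)
$51 K + y{\left(9 \right)} = 51 \left(-39\right) + \frac{1}{9 \left(-17 + 2 \cdot 9\right)} = -1989 + \frac{1}{9 \left(-17 + 18\right)} = -1989 + \frac{1}{9 \cdot 1} = -1989 + \frac{1}{9} \cdot 1 = -1989 + \frac{1}{9} = - \frac{17900}{9}$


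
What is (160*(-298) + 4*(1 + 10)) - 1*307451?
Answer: -355087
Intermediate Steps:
(160*(-298) + 4*(1 + 10)) - 1*307451 = (-47680 + 4*11) - 307451 = (-47680 + 44) - 307451 = -47636 - 307451 = -355087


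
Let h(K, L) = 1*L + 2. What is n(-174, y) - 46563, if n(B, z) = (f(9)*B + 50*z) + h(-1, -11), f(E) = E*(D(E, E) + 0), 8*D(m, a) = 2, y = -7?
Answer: -94627/2 ≈ -47314.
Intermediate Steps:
D(m, a) = ¼ (D(m, a) = (⅛)*2 = ¼)
h(K, L) = 2 + L (h(K, L) = L + 2 = 2 + L)
f(E) = E/4 (f(E) = E*(¼ + 0) = E*(¼) = E/4)
n(B, z) = -9 + 50*z + 9*B/4 (n(B, z) = (((¼)*9)*B + 50*z) + (2 - 11) = (9*B/4 + 50*z) - 9 = (50*z + 9*B/4) - 9 = -9 + 50*z + 9*B/4)
n(-174, y) - 46563 = (-9 + 50*(-7) + (9/4)*(-174)) - 46563 = (-9 - 350 - 783/2) - 46563 = -1501/2 - 46563 = -94627/2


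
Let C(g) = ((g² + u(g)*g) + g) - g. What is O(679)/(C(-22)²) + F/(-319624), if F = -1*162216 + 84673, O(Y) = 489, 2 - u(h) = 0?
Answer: 1896077617/7734900800 ≈ 0.24513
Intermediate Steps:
u(h) = 2 (u(h) = 2 - 1*0 = 2 + 0 = 2)
C(g) = g² + 2*g (C(g) = ((g² + 2*g) + g) - g = (g² + 3*g) - g = g² + 2*g)
F = -77543 (F = -162216 + 84673 = -77543)
O(679)/(C(-22)²) + F/(-319624) = 489/((-22*(2 - 22))²) - 77543/(-319624) = 489/((-22*(-20))²) - 77543*(-1/319624) = 489/(440²) + 77543/319624 = 489/193600 + 77543/319624 = 1896077617/7734900800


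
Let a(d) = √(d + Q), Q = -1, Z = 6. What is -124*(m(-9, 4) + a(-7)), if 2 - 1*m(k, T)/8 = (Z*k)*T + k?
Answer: -225184 - 248*I*√2 ≈ -2.2518e+5 - 350.73*I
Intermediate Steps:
a(d) = √(-1 + d) (a(d) = √(d - 1) = √(-1 + d))
m(k, T) = 16 - 8*k - 48*T*k (m(k, T) = 16 - 8*((6*k)*T + k) = 16 - 8*(6*T*k + k) = 16 - 8*(k + 6*T*k) = 16 + (-8*k - 48*T*k) = 16 - 8*k - 48*T*k)
-124*(m(-9, 4) + a(-7)) = -124*((16 - 8*(-9) - 48*4*(-9)) + √(-1 - 7)) = -124*((16 + 72 + 1728) + √(-8)) = -124*(1816 + 2*I*√2) = -225184 - 248*I*√2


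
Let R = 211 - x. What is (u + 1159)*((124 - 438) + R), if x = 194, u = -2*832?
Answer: 149985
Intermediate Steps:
u = -1664
R = 17 (R = 211 - 1*194 = 211 - 194 = 17)
(u + 1159)*((124 - 438) + R) = (-1664 + 1159)*((124 - 438) + 17) = -505*(-314 + 17) = -505*(-297) = 149985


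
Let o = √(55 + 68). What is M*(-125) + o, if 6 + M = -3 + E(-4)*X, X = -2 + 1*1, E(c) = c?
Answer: 625 + √123 ≈ 636.09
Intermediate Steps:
X = -1 (X = -2 + 1 = -1)
M = -5 (M = -6 + (-3 - 4*(-1)) = -6 + (-3 + 4) = -6 + 1 = -5)
o = √123 ≈ 11.091
M*(-125) + o = -5*(-125) + √123 = 625 + √123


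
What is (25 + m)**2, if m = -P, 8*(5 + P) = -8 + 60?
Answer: 2209/4 ≈ 552.25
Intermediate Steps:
P = 3/2 (P = -5 + (-8 + 60)/8 = -5 + (1/8)*52 = -5 + 13/2 = 3/2 ≈ 1.5000)
m = -3/2 (m = -1*3/2 = -3/2 ≈ -1.5000)
(25 + m)**2 = (25 - 3/2)**2 = (47/2)**2 = 2209/4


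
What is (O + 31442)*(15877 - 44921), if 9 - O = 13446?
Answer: -522937220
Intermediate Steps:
O = -13437 (O = 9 - 1*13446 = 9 - 13446 = -13437)
(O + 31442)*(15877 - 44921) = (-13437 + 31442)*(15877 - 44921) = 18005*(-29044) = -522937220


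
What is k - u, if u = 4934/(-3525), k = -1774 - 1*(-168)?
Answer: -5656216/3525 ≈ -1604.6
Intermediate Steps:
k = -1606 (k = -1774 + 168 = -1606)
u = -4934/3525 (u = 4934*(-1/3525) = -4934/3525 ≈ -1.3997)
k - u = -1606 - 1*(-4934/3525) = -1606 + 4934/3525 = -5656216/3525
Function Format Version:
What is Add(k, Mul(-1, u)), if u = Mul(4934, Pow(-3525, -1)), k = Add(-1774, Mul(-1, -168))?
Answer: Rational(-5656216, 3525) ≈ -1604.6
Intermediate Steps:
k = -1606 (k = Add(-1774, 168) = -1606)
u = Rational(-4934, 3525) (u = Mul(4934, Rational(-1, 3525)) = Rational(-4934, 3525) ≈ -1.3997)
Add(k, Mul(-1, u)) = Add(-1606, Mul(-1, Rational(-4934, 3525))) = Add(-1606, Rational(4934, 3525)) = Rational(-5656216, 3525)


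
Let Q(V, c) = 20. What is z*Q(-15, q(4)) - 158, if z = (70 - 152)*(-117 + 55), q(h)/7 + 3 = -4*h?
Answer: 101522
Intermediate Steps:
q(h) = -21 - 28*h (q(h) = -21 + 7*(-4*h) = -21 - 28*h)
z = 5084 (z = -82*(-62) = 5084)
z*Q(-15, q(4)) - 158 = 5084*20 - 158 = 101680 - 158 = 101522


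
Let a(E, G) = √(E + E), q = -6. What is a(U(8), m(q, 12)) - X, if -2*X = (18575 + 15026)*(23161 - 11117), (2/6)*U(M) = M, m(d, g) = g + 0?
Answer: 202345222 + 4*√3 ≈ 2.0235e+8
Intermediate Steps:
m(d, g) = g
U(M) = 3*M
a(E, G) = √2*√E (a(E, G) = √(2*E) = √2*√E)
X = -202345222 (X = -(18575 + 15026)*(23161 - 11117)/2 = -33601*12044/2 = -½*404690444 = -202345222)
a(U(8), m(q, 12)) - X = √2*√(3*8) - 1*(-202345222) = √2*√24 + 202345222 = √2*(2*√6) + 202345222 = 4*√3 + 202345222 = 202345222 + 4*√3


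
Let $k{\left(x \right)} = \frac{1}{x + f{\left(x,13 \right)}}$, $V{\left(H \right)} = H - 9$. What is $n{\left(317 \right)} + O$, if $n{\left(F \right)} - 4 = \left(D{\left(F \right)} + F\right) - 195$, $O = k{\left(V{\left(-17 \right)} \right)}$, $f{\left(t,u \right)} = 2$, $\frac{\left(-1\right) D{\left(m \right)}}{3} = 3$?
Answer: $\frac{2807}{24} \approx 116.96$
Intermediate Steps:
$D{\left(m \right)} = -9$ ($D{\left(m \right)} = \left(-3\right) 3 = -9$)
$V{\left(H \right)} = -9 + H$ ($V{\left(H \right)} = H - 9 = -9 + H$)
$k{\left(x \right)} = \frac{1}{2 + x}$ ($k{\left(x \right)} = \frac{1}{x + 2} = \frac{1}{2 + x}$)
$O = - \frac{1}{24}$ ($O = \frac{1}{2 - 26} = \frac{1}{-24} = - \frac{1}{24} \approx -0.041667$)
$n{\left(F \right)} = -200 + F$ ($n{\left(F \right)} = 4 + \left(\left(-9 + F\right) - 195\right) = 4 + \left(-204 + F\right) = -200 + F$)
$n{\left(317 \right)} + O = \left(-200 + 317\right) - \frac{1}{24} = 117 - \frac{1}{24} = \frac{2807}{24}$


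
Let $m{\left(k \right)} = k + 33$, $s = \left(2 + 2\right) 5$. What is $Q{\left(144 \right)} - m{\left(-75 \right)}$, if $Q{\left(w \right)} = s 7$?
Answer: $182$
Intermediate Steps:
$s = 20$ ($s = 4 \cdot 5 = 20$)
$m{\left(k \right)} = 33 + k$
$Q{\left(w \right)} = 140$ ($Q{\left(w \right)} = 20 \cdot 7 = 140$)
$Q{\left(144 \right)} - m{\left(-75 \right)} = 140 - \left(33 - 75\right) = 140 - -42 = 140 + 42 = 182$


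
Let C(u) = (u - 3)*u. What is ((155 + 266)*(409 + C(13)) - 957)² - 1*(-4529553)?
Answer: 51063354997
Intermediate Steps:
C(u) = u*(-3 + u) (C(u) = (-3 + u)*u = u*(-3 + u))
((155 + 266)*(409 + C(13)) - 957)² - 1*(-4529553) = ((155 + 266)*(409 + 13*(-3 + 13)) - 957)² - 1*(-4529553) = (421*(409 + 13*10) - 957)² + 4529553 = (421*(409 + 130) - 957)² + 4529553 = (421*539 - 957)² + 4529553 = (226919 - 957)² + 4529553 = 225962² + 4529553 = 51058825444 + 4529553 = 51063354997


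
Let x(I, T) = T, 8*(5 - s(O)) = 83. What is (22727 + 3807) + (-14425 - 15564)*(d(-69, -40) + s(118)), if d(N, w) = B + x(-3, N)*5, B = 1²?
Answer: 84031527/8 ≈ 1.0504e+7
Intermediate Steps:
s(O) = -43/8 (s(O) = 5 - ⅛*83 = 5 - 83/8 = -43/8)
B = 1
d(N, w) = 1 + 5*N (d(N, w) = 1 + N*5 = 1 + 5*N)
(22727 + 3807) + (-14425 - 15564)*(d(-69, -40) + s(118)) = (22727 + 3807) + (-14425 - 15564)*((1 + 5*(-69)) - 43/8) = 26534 - 29989*((1 - 345) - 43/8) = 26534 - 29989*(-344 - 43/8) = 26534 - 29989*(-2795/8) = 26534 + 83819255/8 = 84031527/8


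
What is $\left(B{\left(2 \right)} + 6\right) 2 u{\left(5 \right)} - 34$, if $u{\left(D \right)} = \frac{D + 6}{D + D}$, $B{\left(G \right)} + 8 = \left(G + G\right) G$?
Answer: $- \frac{104}{5} \approx -20.8$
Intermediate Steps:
$B{\left(G \right)} = -8 + 2 G^{2}$ ($B{\left(G \right)} = -8 + \left(G + G\right) G = -8 + 2 G G = -8 + 2 G^{2}$)
$u{\left(D \right)} = \frac{6 + D}{2 D}$
$\left(B{\left(2 \right)} + 6\right) 2 u{\left(5 \right)} - 34 = \left(\left(-8 + 2 \cdot 2^{2}\right) + 6\right) 2 \frac{6 + 5}{2 \cdot 5} - 34 = \left(\left(-8 + 2 \cdot 4\right) + 6\right) 2 \cdot \frac{1}{2} \cdot \frac{1}{5} \cdot 11 - 34 = \left(\left(-8 + 8\right) + 6\right) 2 \cdot \frac{11}{10} - 34 = \left(0 + 6\right) 2 \cdot \frac{11}{10} - 34 = 6 \cdot 2 \cdot \frac{11}{10} - 34 = 12 \cdot \frac{11}{10} - 34 = \frac{66}{5} - 34 = - \frac{104}{5}$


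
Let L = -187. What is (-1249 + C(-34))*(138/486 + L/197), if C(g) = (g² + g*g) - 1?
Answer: -1252688/1773 ≈ -706.54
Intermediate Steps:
C(g) = -1 + 2*g² (C(g) = (g² + g²) - 1 = 2*g² - 1 = -1 + 2*g²)
(-1249 + C(-34))*(138/486 + L/197) = (-1249 + (-1 + 2*(-34)²))*(138/486 - 187/197) = (-1249 + (-1 + 2*1156))*(138*(1/486) - 187*1/197) = (-1249 + (-1 + 2312))*(23/81 - 187/197) = (-1249 + 2311)*(-10616/15957) = 1062*(-10616/15957) = -1252688/1773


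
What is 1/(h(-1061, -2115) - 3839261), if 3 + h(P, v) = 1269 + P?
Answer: -1/3839056 ≈ -2.6048e-7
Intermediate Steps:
h(P, v) = 1266 + P (h(P, v) = -3 + (1269 + P) = 1266 + P)
1/(h(-1061, -2115) - 3839261) = 1/((1266 - 1061) - 3839261) = 1/(205 - 3839261) = 1/(-3839056) = -1/3839056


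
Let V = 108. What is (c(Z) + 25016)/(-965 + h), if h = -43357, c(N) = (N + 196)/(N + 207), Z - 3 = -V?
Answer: -2551723/4520844 ≈ -0.56444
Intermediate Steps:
Z = -105 (Z = 3 - 1*108 = 3 - 108 = -105)
c(N) = (196 + N)/(207 + N)
(c(Z) + 25016)/(-965 + h) = ((196 - 105)/(207 - 105) + 25016)/(-965 - 43357) = (91/102 + 25016)/(-44322) = ((1/102)*91 + 25016)*(-1/44322) = (91/102 + 25016)*(-1/44322) = (2551723/102)*(-1/44322) = -2551723/4520844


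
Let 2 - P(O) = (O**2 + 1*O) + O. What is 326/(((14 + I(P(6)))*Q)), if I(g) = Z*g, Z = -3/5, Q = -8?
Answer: -815/832 ≈ -0.97957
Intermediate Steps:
Z = -3/5 (Z = -3*1/5 = -3/5 ≈ -0.60000)
P(O) = 2 - O**2 - 2*O (P(O) = 2 - ((O**2 + 1*O) + O) = 2 - ((O**2 + O) + O) = 2 - ((O + O**2) + O) = 2 - (O**2 + 2*O) = 2 + (-O**2 - 2*O) = 2 - O**2 - 2*O)
I(g) = -3*g/5
326/(((14 + I(P(6)))*Q)) = 326/(((14 - 3*(2 - 1*6**2 - 2*6)/5)*(-8))) = 326/(((14 - 3*(2 - 1*36 - 12)/5)*(-8))) = 326/(((14 - 3*(2 - 36 - 12)/5)*(-8))) = 326/(((14 - 3/5*(-46))*(-8))) = 326/(((14 + 138/5)*(-8))) = 326/(((208/5)*(-8))) = 326/(-1664/5) = 326*(-5/1664) = -815/832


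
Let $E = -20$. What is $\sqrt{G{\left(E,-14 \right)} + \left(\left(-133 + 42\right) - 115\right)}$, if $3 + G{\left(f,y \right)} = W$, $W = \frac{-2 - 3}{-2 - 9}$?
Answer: $\frac{i \sqrt{25234}}{11} \approx 14.441 i$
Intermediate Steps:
$W = \frac{5}{11}$ ($W = - \frac{5}{-11} = \left(-5\right) \left(- \frac{1}{11}\right) = \frac{5}{11} \approx 0.45455$)
$G{\left(f,y \right)} = - \frac{28}{11}$ ($G{\left(f,y \right)} = -3 + \frac{5}{11} = - \frac{28}{11}$)
$\sqrt{G{\left(E,-14 \right)} + \left(\left(-133 + 42\right) - 115\right)} = \sqrt{- \frac{28}{11} + \left(\left(-133 + 42\right) - 115\right)} = \sqrt{- \frac{28}{11} - 206} = \sqrt{- \frac{2294}{11}} = \frac{i \sqrt{25234}}{11}$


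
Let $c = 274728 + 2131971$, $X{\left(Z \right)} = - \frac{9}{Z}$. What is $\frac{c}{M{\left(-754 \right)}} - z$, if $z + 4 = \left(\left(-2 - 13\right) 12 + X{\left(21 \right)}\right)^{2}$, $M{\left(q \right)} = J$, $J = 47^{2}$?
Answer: $- \frac{3405367106}{108241} \approx -31461.0$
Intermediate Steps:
$J = 2209$
$M{\left(q \right)} = 2209$
$c = 2406699$
$z = \frac{1594973}{49}$ ($z = -4 + \left(\left(-2 - 13\right) 12 - \frac{9}{21}\right)^{2} = -4 + \left(\left(-15\right) 12 - \frac{3}{7}\right)^{2} = -4 + \left(-180 - \frac{3}{7}\right)^{2} = -4 + \left(- \frac{1263}{7}\right)^{2} = -4 + \frac{1595169}{49} = \frac{1594973}{49} \approx 32550.0$)
$\frac{c}{M{\left(-754 \right)}} - z = \frac{2406699}{2209} - \frac{1594973}{49} = - \frac{3405367106}{108241}$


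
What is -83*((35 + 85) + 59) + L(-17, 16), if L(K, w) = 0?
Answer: -14857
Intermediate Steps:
-83*((35 + 85) + 59) + L(-17, 16) = -83*((35 + 85) + 59) + 0 = -83*(120 + 59) + 0 = -83*179 + 0 = -14857 + 0 = -14857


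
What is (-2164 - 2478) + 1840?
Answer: -2802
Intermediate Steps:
(-2164 - 2478) + 1840 = -4642 + 1840 = -2802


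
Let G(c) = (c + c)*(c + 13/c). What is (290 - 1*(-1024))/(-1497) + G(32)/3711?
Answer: -590492/1851789 ≈ -0.31888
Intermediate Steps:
G(c) = 2*c*(c + 13/c) (G(c) = (2*c)*(c + 13/c) = 2*c*(c + 13/c))
(290 - 1*(-1024))/(-1497) + G(32)/3711 = (290 - 1*(-1024))/(-1497) + (26 + 2*32**2)/3711 = (290 + 1024)*(-1/1497) + (26 + 2*1024)*(1/3711) = 1314*(-1/1497) + (26 + 2048)*(1/3711) = -438/499 + 2074*(1/3711) = -438/499 + 2074/3711 = -590492/1851789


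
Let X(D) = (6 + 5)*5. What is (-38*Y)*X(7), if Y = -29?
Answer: 60610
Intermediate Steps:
X(D) = 55 (X(D) = 11*5 = 55)
(-38*Y)*X(7) = -38*(-29)*55 = 1102*55 = 60610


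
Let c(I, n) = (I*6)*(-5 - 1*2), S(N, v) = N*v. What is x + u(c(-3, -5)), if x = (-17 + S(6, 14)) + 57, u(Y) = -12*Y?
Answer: -1388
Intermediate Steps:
c(I, n) = -42*I (c(I, n) = (6*I)*(-5 - 2) = (6*I)*(-7) = -42*I)
x = 124 (x = (-17 + 6*14) + 57 = (-17 + 84) + 57 = 67 + 57 = 124)
x + u(c(-3, -5)) = 124 - (-504)*(-3) = 124 - 12*126 = 124 - 1512 = -1388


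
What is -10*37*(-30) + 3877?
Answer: 14977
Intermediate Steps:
-10*37*(-30) + 3877 = -370*(-30) + 3877 = 11100 + 3877 = 14977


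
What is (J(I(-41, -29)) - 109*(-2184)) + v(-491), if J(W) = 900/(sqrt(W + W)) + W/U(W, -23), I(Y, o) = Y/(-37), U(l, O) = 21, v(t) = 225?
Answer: 185144378/777 + 450*sqrt(3034)/41 ≈ 2.3889e+5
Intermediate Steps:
I(Y, o) = -Y/37 (I(Y, o) = Y*(-1/37) = -Y/37)
J(W) = W/21 + 450*sqrt(2)/sqrt(W) (J(W) = 900/(sqrt(W + W)) + W/21 = 900/(sqrt(2*W)) + W*(1/21) = 900/((sqrt(2)*sqrt(W))) + W/21 = 900*(sqrt(2)/(2*sqrt(W))) + W/21 = 450*sqrt(2)/sqrt(W) + W/21 = W/21 + 450*sqrt(2)/sqrt(W))
(J(I(-41, -29)) - 109*(-2184)) + v(-491) = (((-1/37*(-41))/21 + 450*sqrt(2)/sqrt(-1/37*(-41))) - 109*(-2184)) + 225 = (((1/21)*(41/37) + 450*sqrt(2)/sqrt(41/37)) + 238056) + 225 = ((41/777 + 450*sqrt(2)*(sqrt(1517)/41)) + 238056) + 225 = ((41/777 + 450*sqrt(3034)/41) + 238056) + 225 = (184969553/777 + 450*sqrt(3034)/41) + 225 = 185144378/777 + 450*sqrt(3034)/41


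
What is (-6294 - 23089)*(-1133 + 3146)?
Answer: -59147979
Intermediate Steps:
(-6294 - 23089)*(-1133 + 3146) = -29383*2013 = -59147979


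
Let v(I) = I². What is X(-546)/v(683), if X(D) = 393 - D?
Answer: 939/466489 ≈ 0.0020129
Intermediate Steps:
X(-546)/v(683) = (393 - 1*(-546))/(683²) = (393 + 546)/466489 = 939*(1/466489) = 939/466489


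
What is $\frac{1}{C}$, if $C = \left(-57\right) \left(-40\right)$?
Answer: $\frac{1}{2280} \approx 0.0004386$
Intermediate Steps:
$C = 2280$
$\frac{1}{C} = \frac{1}{2280}$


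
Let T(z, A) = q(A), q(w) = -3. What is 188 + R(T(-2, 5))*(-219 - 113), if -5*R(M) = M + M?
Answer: -1052/5 ≈ -210.40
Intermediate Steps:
T(z, A) = -3
R(M) = -2*M/5 (R(M) = -(M + M)/5 = -2*M/5)
188 + R(T(-2, 5))*(-219 - 113) = 188 + (-⅖*(-3))*(-219 - 113) = 188 + (6/5)*(-332) = 188 - 1992/5 = -1052/5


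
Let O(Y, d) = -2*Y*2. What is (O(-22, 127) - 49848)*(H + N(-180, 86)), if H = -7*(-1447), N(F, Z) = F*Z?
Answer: 266265760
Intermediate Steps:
O(Y, d) = -4*Y
H = 10129
(O(-22, 127) - 49848)*(H + N(-180, 86)) = (-4*(-22) - 49848)*(10129 - 180*86) = (88 - 49848)*(10129 - 15480) = -49760*(-5351) = 266265760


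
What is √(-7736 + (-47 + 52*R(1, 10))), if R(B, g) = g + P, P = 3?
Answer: I*√7107 ≈ 84.303*I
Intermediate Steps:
R(B, g) = 3 + g (R(B, g) = g + 3 = 3 + g)
√(-7736 + (-47 + 52*R(1, 10))) = √(-7736 + (-47 + 52*(3 + 10))) = √(-7736 + (-47 + 52*13)) = √(-7736 + (-47 + 676)) = √(-7736 + 629) = √(-7107) = I*√7107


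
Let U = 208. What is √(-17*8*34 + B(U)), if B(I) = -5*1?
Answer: I*√4629 ≈ 68.037*I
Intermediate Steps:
B(I) = -5
√(-17*8*34 + B(U)) = √(-17*8*34 - 5) = √(-136*34 - 5) = √(-4624 - 5) = √(-4629) = I*√4629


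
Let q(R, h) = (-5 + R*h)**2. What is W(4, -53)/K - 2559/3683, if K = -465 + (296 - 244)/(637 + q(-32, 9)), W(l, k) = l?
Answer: -52093348547/74057649827 ≈ -0.70342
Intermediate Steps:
K = -20107969/43243 (K = -465 + (296 - 244)/(637 + (-5 - 32*9)**2) = -465 + 52/(637 + (-5 - 288)**2) = -465 + 52/(637 + (-293)**2) = -465 + 52/(637 + 85849) = -465 + 52/86486 = -465 + 52*(1/86486) = -465 + 26/43243 = -20107969/43243 ≈ -465.00)
W(4, -53)/K - 2559/3683 = 4/(-20107969/43243) - 2559/3683 = 4*(-43243/20107969) - 2559*1/3683 = -172972/20107969 - 2559/3683 = -52093348547/74057649827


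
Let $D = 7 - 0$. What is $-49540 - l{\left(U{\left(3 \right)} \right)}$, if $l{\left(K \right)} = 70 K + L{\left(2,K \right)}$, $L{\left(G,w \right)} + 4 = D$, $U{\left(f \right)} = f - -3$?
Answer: $-49963$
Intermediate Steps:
$D = 7$ ($D = 7 + 0 = 7$)
$U{\left(f \right)} = 3 + f$ ($U{\left(f \right)} = f + 3 = 3 + f$)
$L{\left(G,w \right)} = 3$ ($L{\left(G,w \right)} = -4 + 7 = 3$)
$l{\left(K \right)} = 3 + 70 K$ ($l{\left(K \right)} = 70 K + 3 = 3 + 70 K$)
$-49540 - l{\left(U{\left(3 \right)} \right)} = -49540 - \left(3 + 70 \left(3 + 3\right)\right) = -49540 - \left(3 + 70 \cdot 6\right) = -49540 - \left(3 + 420\right) = -49540 - 423 = -49963$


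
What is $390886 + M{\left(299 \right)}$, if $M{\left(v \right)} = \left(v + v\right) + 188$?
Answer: $391672$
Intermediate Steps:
$M{\left(v \right)} = 188 + 2 v$ ($M{\left(v \right)} = 2 v + 188 = 188 + 2 v$)
$390886 + M{\left(299 \right)} = 390886 + \left(188 + 2 \cdot 299\right) = 390886 + \left(188 + 598\right) = 390886 + 786 = 391672$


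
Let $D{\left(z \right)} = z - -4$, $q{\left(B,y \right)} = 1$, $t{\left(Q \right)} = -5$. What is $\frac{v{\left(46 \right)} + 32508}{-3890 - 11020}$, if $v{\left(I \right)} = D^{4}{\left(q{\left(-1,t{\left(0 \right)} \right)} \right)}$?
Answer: $- \frac{33133}{14910} \approx -2.2222$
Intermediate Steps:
$D{\left(z \right)} = 4 + z$ ($D{\left(z \right)} = z + 4 = 4 + z$)
$v{\left(I \right)} = 625$ ($v{\left(I \right)} = \left(4 + 1\right)^{4} = 5^{4} = 625$)
$\frac{v{\left(46 \right)} + 32508}{-3890 - 11020} = \frac{625 + 32508}{-3890 - 11020} = \frac{33133}{-14910} = 33133 \left(- \frac{1}{14910}\right) = - \frac{33133}{14910}$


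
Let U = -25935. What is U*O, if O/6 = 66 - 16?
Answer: -7780500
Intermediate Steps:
O = 300 (O = 6*(66 - 16) = 6*50 = 300)
U*O = -25935*300 = -7780500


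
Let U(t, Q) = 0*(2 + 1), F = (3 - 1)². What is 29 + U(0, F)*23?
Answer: 29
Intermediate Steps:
F = 4 (F = 2² = 4)
U(t, Q) = 0 (U(t, Q) = 0*3 = 0)
29 + U(0, F)*23 = 29 + 0*23 = 29 + 0 = 29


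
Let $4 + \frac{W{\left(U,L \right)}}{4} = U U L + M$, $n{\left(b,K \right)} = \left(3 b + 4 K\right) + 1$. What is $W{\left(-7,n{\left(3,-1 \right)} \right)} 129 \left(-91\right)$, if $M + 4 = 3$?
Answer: $-13570284$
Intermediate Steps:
$M = -1$ ($M = -4 + 3 = -1$)
$n{\left(b,K \right)} = 1 + 3 b + 4 K$
$W{\left(U,L \right)} = -20 + 4 L U^{2}$ ($W{\left(U,L \right)} = -16 + 4 \left(U U L - 1\right) = -16 + 4 \left(U^{2} L - 1\right) = -16 + 4 \left(L U^{2} - 1\right) = -16 + 4 \left(-1 + L U^{2}\right) = -16 + \left(-4 + 4 L U^{2}\right) = -20 + 4 L U^{2}$)
$W{\left(-7,n{\left(3,-1 \right)} \right)} 129 \left(-91\right) = \left(-20 + 4 \left(1 + 3 \cdot 3 + 4 \left(-1\right)\right) \left(-7\right)^{2}\right) 129 \left(-91\right) = \left(-20 + 4 \left(1 + 9 - 4\right) 49\right) 129 \left(-91\right) = \left(-20 + 4 \cdot 6 \cdot 49\right) 129 \left(-91\right) = \left(-20 + 1176\right) 129 \left(-91\right) = 1156 \cdot 129 \left(-91\right) = 149124 \left(-91\right) = -13570284$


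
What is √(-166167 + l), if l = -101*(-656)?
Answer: 7*I*√2039 ≈ 316.09*I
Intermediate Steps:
l = 66256
√(-166167 + l) = √(-166167 + 66256) = √(-99911) = 7*I*√2039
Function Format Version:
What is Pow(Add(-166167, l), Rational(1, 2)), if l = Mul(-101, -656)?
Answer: Mul(7, I, Pow(2039, Rational(1, 2))) ≈ Mul(316.09, I)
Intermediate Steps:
l = 66256
Pow(Add(-166167, l), Rational(1, 2)) = Pow(Add(-166167, 66256), Rational(1, 2)) = Pow(-99911, Rational(1, 2)) = Mul(7, I, Pow(2039, Rational(1, 2)))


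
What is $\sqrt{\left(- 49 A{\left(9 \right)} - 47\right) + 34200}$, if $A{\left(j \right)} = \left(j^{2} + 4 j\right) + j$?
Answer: $7 \sqrt{571} \approx 167.27$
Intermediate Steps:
$A{\left(j \right)} = j^{2} + 5 j$
$\sqrt{\left(- 49 A{\left(9 \right)} - 47\right) + 34200} = \sqrt{\left(- 49 \cdot 9 \left(5 + 9\right) - 47\right) + 34200} = \sqrt{\left(- 49 \cdot 9 \cdot 14 - 47\right) + 34200} = \sqrt{\left(\left(-49\right) 126 - 47\right) + 34200} = \sqrt{\left(-6174 - 47\right) + 34200} = \sqrt{-6221 + 34200} = \sqrt{27979} = 7 \sqrt{571}$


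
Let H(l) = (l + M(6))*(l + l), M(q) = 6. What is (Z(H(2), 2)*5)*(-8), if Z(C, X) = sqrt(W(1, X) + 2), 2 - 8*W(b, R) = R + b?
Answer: -10*sqrt(30) ≈ -54.772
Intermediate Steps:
W(b, R) = 1/4 - R/8 - b/8 (W(b, R) = 1/4 - (R + b)/8 = 1/4 + (-R/8 - b/8) = 1/4 - R/8 - b/8)
H(l) = 2*l*(6 + l) (H(l) = (l + 6)*(l + l) = (6 + l)*(2*l) = 2*l*(6 + l))
Z(C, X) = sqrt(17/8 - X/8) (Z(C, X) = sqrt((1/4 - X/8 - 1/8*1) + 2) = sqrt((1/4 - X/8 - 1/8) + 2) = sqrt((1/8 - X/8) + 2) = sqrt(17/8 - X/8))
(Z(H(2), 2)*5)*(-8) = ((sqrt(34 - 2*2)/4)*5)*(-8) = ((sqrt(34 - 4)/4)*5)*(-8) = ((sqrt(30)/4)*5)*(-8) = (5*sqrt(30)/4)*(-8) = -10*sqrt(30)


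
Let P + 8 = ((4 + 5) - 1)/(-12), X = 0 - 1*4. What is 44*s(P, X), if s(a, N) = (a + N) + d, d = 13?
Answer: 44/3 ≈ 14.667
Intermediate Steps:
X = -4 (X = 0 - 4 = -4)
P = -26/3 (P = -8 + ((4 + 5) - 1)/(-12) = -8 + (9 - 1)*(-1/12) = -8 + 8*(-1/12) = -8 - ⅔ = -26/3 ≈ -8.6667)
s(a, N) = 13 + N + a (s(a, N) = (a + N) + 13 = (N + a) + 13 = 13 + N + a)
44*s(P, X) = 44*(13 - 4 - 26/3) = 44*(⅓) = 44/3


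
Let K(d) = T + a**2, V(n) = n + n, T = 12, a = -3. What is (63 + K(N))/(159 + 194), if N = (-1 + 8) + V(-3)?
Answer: 84/353 ≈ 0.23796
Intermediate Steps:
V(n) = 2*n
N = 1 (N = (-1 + 8) + 2*(-3) = 7 - 6 = 1)
K(d) = 21 (K(d) = 12 + (-3)**2 = 12 + 9 = 21)
(63 + K(N))/(159 + 194) = (63 + 21)/(159 + 194) = 84/353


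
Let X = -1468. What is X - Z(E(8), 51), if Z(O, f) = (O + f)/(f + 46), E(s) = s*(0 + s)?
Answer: -142511/97 ≈ -1469.2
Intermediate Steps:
E(s) = s**2 (E(s) = s*s = s**2)
Z(O, f) = (O + f)/(46 + f)
X - Z(E(8), 51) = -1468 - (8**2 + 51)/(46 + 51) = -1468 - (64 + 51)/97 = -1468 - 115/97 = -142511/97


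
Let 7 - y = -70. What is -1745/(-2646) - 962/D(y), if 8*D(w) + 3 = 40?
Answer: -548623/2646 ≈ -207.34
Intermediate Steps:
y = 77 (y = 7 - 1*(-70) = 7 + 70 = 77)
D(w) = 37/8 (D(w) = -3/8 + (1/8)*40 = -3/8 + 5 = 37/8)
-1745/(-2646) - 962/D(y) = -1745/(-2646) - 962/37/8 = -1745*(-1/2646) - 962*8/37 = 1745/2646 - 208 = -548623/2646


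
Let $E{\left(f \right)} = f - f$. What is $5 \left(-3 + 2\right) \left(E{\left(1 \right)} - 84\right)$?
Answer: $420$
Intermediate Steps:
$E{\left(f \right)} = 0$
$5 \left(-3 + 2\right) \left(E{\left(1 \right)} - 84\right) = 5 \left(-3 + 2\right) \left(0 - 84\right) = 5 \left(-1\right) \left(-84\right) = \left(-5\right) \left(-84\right) = 420$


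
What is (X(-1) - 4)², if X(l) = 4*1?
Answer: 0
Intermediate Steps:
X(l) = 4
(X(-1) - 4)² = (4 - 4)² = 0² = 0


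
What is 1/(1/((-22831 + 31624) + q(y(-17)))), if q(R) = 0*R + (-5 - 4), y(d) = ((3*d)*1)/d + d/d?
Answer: 8784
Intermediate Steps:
y(d) = 4 (y(d) = (3*d)/d + 1 = 3 + 1 = 4)
q(R) = -9 (q(R) = 0 - 9 = -9)
1/(1/((-22831 + 31624) + q(y(-17)))) = 1/(1/((-22831 + 31624) - 9)) = 1/(1/(8793 - 9)) = 1/(1/8784) = 8784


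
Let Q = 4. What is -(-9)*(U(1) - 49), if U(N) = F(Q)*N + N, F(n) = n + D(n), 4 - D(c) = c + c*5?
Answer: -576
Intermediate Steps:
D(c) = 4 - 6*c (D(c) = 4 - (c + c*5) = 4 - (c + 5*c) = 4 - 6*c)
F(n) = 4 - 5*n (F(n) = n + (4 - 6*n) = 4 - 5*n)
U(N) = -15*N (U(N) = (4 - 5*4)*N + N = (4 - 20)*N + N = -16*N + N = -15*N)
-(-9)*(U(1) - 49) = -(-9)*(-15*1 - 49) = -(-9)*(-15 - 49) = -(-9)*(-64) = -1*576 = -576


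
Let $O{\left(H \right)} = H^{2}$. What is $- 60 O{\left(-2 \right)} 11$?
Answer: $-2640$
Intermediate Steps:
$- 60 O{\left(-2 \right)} 11 = - 60 \left(-2\right)^{2} \cdot 11 = \left(-60\right) 4 \cdot 11 = \left(-240\right) 11 = -2640$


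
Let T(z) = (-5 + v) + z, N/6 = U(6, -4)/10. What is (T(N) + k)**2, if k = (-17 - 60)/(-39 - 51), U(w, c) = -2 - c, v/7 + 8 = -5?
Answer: 2859481/324 ≈ 8825.6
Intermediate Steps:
v = -91 (v = -56 + 7*(-5) = -56 - 35 = -91)
k = 77/90 (k = -77/(-90) = -77*(-1/90) = 77/90 ≈ 0.85556)
N = 6/5 (N = 6*((-2 - 1*(-4))/10) = 6*((-2 + 4)*(1/10)) = 6*(2*(1/10)) = 6*(1/5) = 6/5 ≈ 1.2000)
T(z) = -96 + z (T(z) = (-5 - 91) + z = -96 + z)
(T(N) + k)**2 = ((-96 + 6/5) + 77/90)**2 = (-474/5 + 77/90)**2 = (-1691/18)**2 = 2859481/324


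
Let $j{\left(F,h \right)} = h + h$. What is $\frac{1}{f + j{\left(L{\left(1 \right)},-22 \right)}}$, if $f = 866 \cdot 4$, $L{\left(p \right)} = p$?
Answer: $\frac{1}{3420} \approx 0.0002924$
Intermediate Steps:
$j{\left(F,h \right)} = 2 h$
$f = 3464$
$\frac{1}{f + j{\left(L{\left(1 \right)},-22 \right)}} = \frac{1}{3464 + 2 \left(-22\right)} = \frac{1}{3464 - 44} = \frac{1}{3420}$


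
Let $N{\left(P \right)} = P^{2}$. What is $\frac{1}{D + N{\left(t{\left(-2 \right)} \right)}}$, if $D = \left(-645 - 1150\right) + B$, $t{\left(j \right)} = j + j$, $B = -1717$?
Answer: $- \frac{1}{3496} \approx -0.00028604$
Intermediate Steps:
$t{\left(j \right)} = 2 j$
$D = -3512$ ($D = \left(-645 - 1150\right) - 1717 = -1795 - 1717 = -3512$)
$\frac{1}{D + N{\left(t{\left(-2 \right)} \right)}} = \frac{1}{-3512 + \left(2 \left(-2\right)\right)^{2}} = \frac{1}{-3512 + \left(-4\right)^{2}} = \frac{1}{-3512 + 16} = \frac{1}{-3496} = - \frac{1}{3496}$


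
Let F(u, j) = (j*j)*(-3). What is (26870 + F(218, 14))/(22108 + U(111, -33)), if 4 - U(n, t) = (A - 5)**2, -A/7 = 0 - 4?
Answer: 26282/21583 ≈ 1.2177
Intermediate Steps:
A = 28 (A = -7*(0 - 4) = -7*(-4) = 28)
U(n, t) = -525 (U(n, t) = 4 - (28 - 5)**2 = 4 - 1*23**2 = 4 - 1*529 = 4 - 529 = -525)
F(u, j) = -3*j**2 (F(u, j) = j**2*(-3) = -3*j**2)
(26870 + F(218, 14))/(22108 + U(111, -33)) = (26870 - 3*14**2)/(22108 - 525) = (26870 - 3*196)/21583 = (26870 - 588)*(1/21583) = 26282*(1/21583) = 26282/21583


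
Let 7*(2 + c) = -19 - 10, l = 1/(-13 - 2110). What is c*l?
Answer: 43/14861 ≈ 0.0028935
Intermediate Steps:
l = -1/2123 (l = 1/(-2123) = -1/2123 ≈ -0.00047103)
c = -43/7 (c = -2 + (-19 - 10)/7 = -2 + (⅐)*(-29) = -2 - 29/7 = -43/7 ≈ -6.1429)
c*l = -43/7*(-1/2123) = 43/14861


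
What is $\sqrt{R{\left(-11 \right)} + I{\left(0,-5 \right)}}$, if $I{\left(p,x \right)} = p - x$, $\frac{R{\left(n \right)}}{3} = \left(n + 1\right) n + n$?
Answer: $\sqrt{302} \approx 17.378$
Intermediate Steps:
$R{\left(n \right)} = 3 n + 3 n \left(1 + n\right)$ ($R{\left(n \right)} = 3 \left(\left(n + 1\right) n + n\right) = 3 \left(\left(1 + n\right) n + n\right) = 3 \left(n \left(1 + n\right) + n\right) = 3 \left(n + n \left(1 + n\right)\right) = 3 n + 3 n \left(1 + n\right)$)
$\sqrt{R{\left(-11 \right)} + I{\left(0,-5 \right)}} = \sqrt{3 \left(-11\right) \left(2 - 11\right) + \left(0 - -5\right)} = \sqrt{3 \left(-11\right) \left(-9\right) + \left(0 + 5\right)} = \sqrt{297 + 5} = \sqrt{302}$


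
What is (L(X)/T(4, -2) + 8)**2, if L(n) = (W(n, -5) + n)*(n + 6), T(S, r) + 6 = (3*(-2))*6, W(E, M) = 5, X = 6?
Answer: 1156/49 ≈ 23.592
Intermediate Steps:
T(S, r) = -42 (T(S, r) = -6 + (3*(-2))*6 = -6 - 6*6 = -6 - 36 = -42)
L(n) = (5 + n)*(6 + n) (L(n) = (5 + n)*(n + 6) = (5 + n)*(6 + n))
(L(X)/T(4, -2) + 8)**2 = ((30 + 6**2 + 11*6)/(-42) + 8)**2 = ((30 + 36 + 66)*(-1/42) + 8)**2 = (132*(-1/42) + 8)**2 = (-22/7 + 8)**2 = (34/7)**2 = 1156/49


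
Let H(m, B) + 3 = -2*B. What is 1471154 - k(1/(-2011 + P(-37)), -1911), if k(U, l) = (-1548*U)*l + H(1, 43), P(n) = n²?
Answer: 157916039/107 ≈ 1.4759e+6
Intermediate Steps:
H(m, B) = -3 - 2*B
k(U, l) = -89 - 1548*U*l (k(U, l) = (-1548*U)*l + (-3 - 2*43) = -1548*U*l + (-3 - 86) = -1548*U*l - 89 = -89 - 1548*U*l)
1471154 - k(1/(-2011 + P(-37)), -1911) = 1471154 - (-89 - 1548*(-1911)/(-2011 + (-37)²)) = 1471154 - (-89 - 1548*(-1911)/(-2011 + 1369)) = 1471154 - (-89 - 1548*(-1911)/(-642)) = 1471154 - (-89 - 1548*(-1/642)*(-1911)) = 1471154 - (-89 - 493038/107) = 1471154 - 1*(-502561/107) = 1471154 + 502561/107 = 157916039/107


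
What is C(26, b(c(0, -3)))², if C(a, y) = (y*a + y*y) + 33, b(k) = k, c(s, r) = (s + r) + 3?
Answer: 1089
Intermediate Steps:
c(s, r) = 3 + r + s (c(s, r) = (r + s) + 3 = 3 + r + s)
C(a, y) = 33 + y² + a*y (C(a, y) = (a*y + y²) + 33 = (y² + a*y) + 33 = 33 + y² + a*y)
C(26, b(c(0, -3)))² = (33 + (3 - 3 + 0)² + 26*(3 - 3 + 0))² = (33 + 0² + 26*0)² = (33 + 0 + 0)² = 33² = 1089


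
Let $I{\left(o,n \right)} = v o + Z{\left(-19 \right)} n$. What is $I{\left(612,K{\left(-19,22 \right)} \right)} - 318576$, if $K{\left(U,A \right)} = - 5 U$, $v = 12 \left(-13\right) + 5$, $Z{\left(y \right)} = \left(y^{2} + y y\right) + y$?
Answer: $-344203$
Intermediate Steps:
$Z{\left(y \right)} = y + 2 y^{2}$ ($Z{\left(y \right)} = \left(y^{2} + y^{2}\right) + y = 2 y^{2} + y = y + 2 y^{2}$)
$v = -151$ ($v = -156 + 5 = -151$)
$I{\left(o,n \right)} = - 151 o + 703 n$ ($I{\left(o,n \right)} = - 151 o + - 19 \left(1 + 2 \left(-19\right)\right) n = - 151 o + - 19 \left(1 - 38\right) n = - 151 o + \left(-19\right) \left(-37\right) n = - 151 o + 703 n$)
$I{\left(612,K{\left(-19,22 \right)} \right)} - 318576 = \left(\left(-151\right) 612 + 703 \left(\left(-5\right) \left(-19\right)\right)\right) - 318576 = \left(-92412 + 703 \cdot 95\right) - 318576 = \left(-92412 + 66785\right) - 318576 = -25627 - 318576 = -344203$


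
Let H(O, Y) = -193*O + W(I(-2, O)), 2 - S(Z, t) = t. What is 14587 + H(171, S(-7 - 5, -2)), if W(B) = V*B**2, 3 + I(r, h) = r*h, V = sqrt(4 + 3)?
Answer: -18416 + 119025*sqrt(7) ≈ 2.9649e+5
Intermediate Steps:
V = sqrt(7) ≈ 2.6458
I(r, h) = -3 + h*r (I(r, h) = -3 + r*h = -3 + h*r)
S(Z, t) = 2 - t
W(B) = sqrt(7)*B**2
H(O, Y) = -193*O + sqrt(7)*(-3 - 2*O)**2 (H(O, Y) = -193*O + sqrt(7)*(-3 + O*(-2))**2 = -193*O + sqrt(7)*(-3 - 2*O)**2)
14587 + H(171, S(-7 - 5, -2)) = 14587 + (-193*171 + sqrt(7)*(3 + 2*171)**2) = 14587 + (-33003 + sqrt(7)*(3 + 342)**2) = 14587 + (-33003 + sqrt(7)*345**2) = 14587 + (-33003 + sqrt(7)*119025) = 14587 + (-33003 + 119025*sqrt(7)) = -18416 + 119025*sqrt(7)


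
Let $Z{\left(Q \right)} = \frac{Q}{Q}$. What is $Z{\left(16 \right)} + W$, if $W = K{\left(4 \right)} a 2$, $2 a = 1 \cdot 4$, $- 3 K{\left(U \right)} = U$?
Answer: $- \frac{13}{3} \approx -4.3333$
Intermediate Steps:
$K{\left(U \right)} = - \frac{U}{3}$
$a = 2$ ($a = \frac{1 \cdot 4}{2} = \frac{1}{2} \cdot 4 = 2$)
$W = - \frac{16}{3}$ ($W = \left(- \frac{1}{3}\right) 4 \cdot 2 \cdot 2 = \left(- \frac{4}{3}\right) 2 \cdot 2 = \left(- \frac{8}{3}\right) 2 = - \frac{16}{3} \approx -5.3333$)
$Z{\left(Q \right)} = 1$
$Z{\left(16 \right)} + W = 1 - \frac{16}{3} = - \frac{13}{3}$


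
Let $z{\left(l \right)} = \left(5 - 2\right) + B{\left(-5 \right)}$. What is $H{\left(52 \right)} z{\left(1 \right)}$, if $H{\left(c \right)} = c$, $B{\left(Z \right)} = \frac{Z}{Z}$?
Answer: $208$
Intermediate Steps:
$B{\left(Z \right)} = 1$
$z{\left(l \right)} = 4$ ($z{\left(l \right)} = \left(5 - 2\right) + 1 = 3 + 1 = 4$)
$H{\left(52 \right)} z{\left(1 \right)} = 52 \cdot 4 = 208$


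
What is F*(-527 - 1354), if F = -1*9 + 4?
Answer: 9405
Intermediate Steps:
F = -5 (F = -9 + 4 = -5)
F*(-527 - 1354) = -5*(-527 - 1354) = -5*(-1881) = 9405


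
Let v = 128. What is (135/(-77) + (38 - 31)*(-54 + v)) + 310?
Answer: 63621/77 ≈ 826.25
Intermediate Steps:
(135/(-77) + (38 - 31)*(-54 + v)) + 310 = (135/(-77) + (38 - 31)*(-54 + 128)) + 310 = (135*(-1/77) + 7*74) + 310 = (-135/77 + 518) + 310 = 39751/77 + 310 = 63621/77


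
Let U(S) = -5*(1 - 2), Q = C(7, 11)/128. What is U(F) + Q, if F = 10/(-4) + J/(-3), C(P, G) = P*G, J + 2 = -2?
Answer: 717/128 ≈ 5.6016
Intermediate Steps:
J = -4 (J = -2 - 2 = -4)
C(P, G) = G*P
F = -7/6 (F = 10/(-4) - 4/(-3) = 10*(-1/4) - 4*(-1/3) = -5/2 + 4/3 = -7/6 ≈ -1.1667)
Q = 77/128 (Q = (11*7)/128 = 77*(1/128) = 77/128 ≈ 0.60156)
U(S) = 5 (U(S) = -5*(-1) = 5)
U(F) + Q = 5 + 77/128 = 717/128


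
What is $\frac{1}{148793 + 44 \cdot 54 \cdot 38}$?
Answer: $\frac{1}{239081} \approx 4.1827 \cdot 10^{-6}$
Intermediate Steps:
$\frac{1}{148793 + 44 \cdot 54 \cdot 38} = \frac{1}{148793 + 2376 \cdot 38} = \frac{1}{148793 + 90288} = \frac{1}{239081}$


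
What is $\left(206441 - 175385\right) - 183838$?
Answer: $-152782$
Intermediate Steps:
$\left(206441 - 175385\right) - 183838 = 31056 - 183838 = -152782$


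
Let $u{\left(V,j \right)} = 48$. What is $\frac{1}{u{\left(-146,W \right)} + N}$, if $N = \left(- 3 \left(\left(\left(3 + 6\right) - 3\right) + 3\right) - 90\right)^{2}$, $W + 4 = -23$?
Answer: $\frac{1}{13737} \approx 7.2796 \cdot 10^{-5}$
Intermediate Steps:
$W = -27$ ($W = -4 - 23 = -27$)
$N = 13689$ ($N = \left(- 3 \left(\left(9 - 3\right) + 3\right) - 90\right)^{2} = \left(- 3 \left(6 + 3\right) - 90\right)^{2} = \left(\left(-3\right) 9 - 90\right)^{2} = \left(-27 - 90\right)^{2} = \left(-117\right)^{2} = 13689$)
$\frac{1}{u{\left(-146,W \right)} + N} = \frac{1}{48 + 13689} = \frac{1}{13737}$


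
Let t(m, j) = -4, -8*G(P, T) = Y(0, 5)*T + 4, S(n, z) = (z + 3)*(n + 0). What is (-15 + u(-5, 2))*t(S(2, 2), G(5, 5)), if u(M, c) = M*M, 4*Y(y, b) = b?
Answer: -40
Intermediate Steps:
Y(y, b) = b/4
S(n, z) = n*(3 + z) (S(n, z) = (3 + z)*n = n*(3 + z))
u(M, c) = M²
G(P, T) = -½ - 5*T/32 (G(P, T) = -(((¼)*5)*T + 4)/8 = -(5*T/4 + 4)/8 = -(4 + 5*T/4)/8 = -½ - 5*T/32)
(-15 + u(-5, 2))*t(S(2, 2), G(5, 5)) = (-15 + (-5)²)*(-4) = (-15 + 25)*(-4) = 10*(-4) = -40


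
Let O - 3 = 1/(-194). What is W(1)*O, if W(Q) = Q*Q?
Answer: 581/194 ≈ 2.9948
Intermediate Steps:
O = 581/194 (O = 3 + 1/(-194) = 3 - 1/194 = 581/194 ≈ 2.9948)
W(Q) = Q²
W(1)*O = 1²*(581/194) = 1*(581/194) = 581/194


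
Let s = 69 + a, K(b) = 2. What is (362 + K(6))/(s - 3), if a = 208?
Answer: 182/137 ≈ 1.3285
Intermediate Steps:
s = 277 (s = 69 + 208 = 277)
(362 + K(6))/(s - 3) = (362 + 2)/(277 - 3) = 364/274 = 364*(1/274) = 182/137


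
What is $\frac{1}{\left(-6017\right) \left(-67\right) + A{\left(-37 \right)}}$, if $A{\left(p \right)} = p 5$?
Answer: $\frac{1}{402954} \approx 2.4817 \cdot 10^{-6}$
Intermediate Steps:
$A{\left(p \right)} = 5 p$
$\frac{1}{\left(-6017\right) \left(-67\right) + A{\left(-37 \right)}} = \frac{1}{\left(-6017\right) \left(-67\right) + 5 \left(-37\right)} = \frac{1}{403139 - 185} = \frac{1}{402954}$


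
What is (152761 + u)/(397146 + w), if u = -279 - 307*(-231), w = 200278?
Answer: 223399/597424 ≈ 0.37394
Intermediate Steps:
u = 70638 (u = -279 + 70917 = 70638)
(152761 + u)/(397146 + w) = (152761 + 70638)/(397146 + 200278) = 223399/597424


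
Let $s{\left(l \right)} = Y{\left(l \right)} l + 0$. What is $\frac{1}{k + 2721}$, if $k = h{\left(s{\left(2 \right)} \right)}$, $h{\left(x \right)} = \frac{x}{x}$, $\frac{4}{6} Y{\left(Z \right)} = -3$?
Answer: $\frac{1}{2722} \approx 0.00036738$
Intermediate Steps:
$Y{\left(Z \right)} = - \frac{9}{2}$ ($Y{\left(Z \right)} = \frac{3}{2} \left(-3\right) = - \frac{9}{2}$)
$s{\left(l \right)} = - \frac{9 l}{2}$ ($s{\left(l \right)} = - \frac{9 l}{2} + 0 = - \frac{9 l}{2}$)
$h{\left(x \right)} = 1$
$k = 1$
$\frac{1}{k + 2721} = \frac{1}{1 + 2721} = \frac{1}{2722}$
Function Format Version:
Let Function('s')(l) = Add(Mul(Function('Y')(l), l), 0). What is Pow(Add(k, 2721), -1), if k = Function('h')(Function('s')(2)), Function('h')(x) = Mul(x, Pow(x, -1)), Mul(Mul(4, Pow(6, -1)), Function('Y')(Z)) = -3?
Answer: Rational(1, 2722) ≈ 0.00036738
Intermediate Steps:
Function('Y')(Z) = Rational(-9, 2) (Function('Y')(Z) = Mul(Rational(3, 2), -3) = Rational(-9, 2))
Function('s')(l) = Mul(Rational(-9, 2), l) (Function('s')(l) = Add(Mul(Rational(-9, 2), l), 0) = Mul(Rational(-9, 2), l))
Function('h')(x) = 1
k = 1
Pow(Add(k, 2721), -1) = Pow(Add(1, 2721), -1) = Pow(2722, -1) = Rational(1, 2722)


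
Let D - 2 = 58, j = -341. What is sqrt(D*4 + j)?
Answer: I*sqrt(101) ≈ 10.05*I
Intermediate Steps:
D = 60 (D = 2 + 58 = 60)
sqrt(D*4 + j) = sqrt(60*4 - 341) = sqrt(240 - 341) = sqrt(-101) = I*sqrt(101)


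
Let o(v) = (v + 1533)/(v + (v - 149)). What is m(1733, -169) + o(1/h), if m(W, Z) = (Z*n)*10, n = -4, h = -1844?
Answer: 1854537229/274758 ≈ 6749.7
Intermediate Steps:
m(W, Z) = -40*Z (m(W, Z) = (Z*(-4))*10 = -4*Z*10 = -40*Z)
o(v) = (1533 + v)/(-149 + 2*v) (o(v) = (1533 + v)/(v + (-149 + v)) = (1533 + v)/(-149 + 2*v))
m(1733, -169) + o(1/h) = -40*(-169) + (1533 + 1/(-1844))/(-149 + 2/(-1844)) = 6760 + (1533 - 1/1844)/(-149 + 2*(-1/1844)) = 6760 + (2826851/1844)/(-149 - 1/922) = 6760 + (2826851/1844)/(-137379/922) = 6760 - 922/137379*2826851/1844 = 6760 - 2826851/274758 = 1854537229/274758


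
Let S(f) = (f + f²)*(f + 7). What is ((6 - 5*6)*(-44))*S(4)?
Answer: 232320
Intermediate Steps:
S(f) = (7 + f)*(f + f²) (S(f) = (f + f²)*(7 + f) = (7 + f)*(f + f²))
((6 - 5*6)*(-44))*S(4) = ((6 - 5*6)*(-44))*(4*(7 + 4² + 8*4)) = ((6 - 30)*(-44))*(4*(7 + 16 + 32)) = (-24*(-44))*(4*55) = 1056*220 = 232320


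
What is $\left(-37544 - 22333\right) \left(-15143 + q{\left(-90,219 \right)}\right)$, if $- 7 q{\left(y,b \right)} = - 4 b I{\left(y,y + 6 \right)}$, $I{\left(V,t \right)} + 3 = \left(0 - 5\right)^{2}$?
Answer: $\frac{5193072333}{7} \approx 7.4187 \cdot 10^{8}$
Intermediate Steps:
$I{\left(V,t \right)} = 22$ ($I{\left(V,t \right)} = -3 + \left(0 - 5\right)^{2} = -3 + \left(-5\right)^{2} = -3 + 25 = 22$)
$q{\left(y,b \right)} = \frac{88 b}{7}$ ($q{\left(y,b \right)} = - \frac{- 4 b 22}{7} = - \frac{\left(-88\right) b}{7} = \frac{88 b}{7}$)
$\left(-37544 - 22333\right) \left(-15143 + q{\left(-90,219 \right)}\right) = \left(-37544 - 22333\right) \left(-15143 + \frac{88}{7} \cdot 219\right) = - 59877 \left(-15143 + \frac{19272}{7}\right) = \left(-59877\right) \left(- \frac{86729}{7}\right) = \frac{5193072333}{7}$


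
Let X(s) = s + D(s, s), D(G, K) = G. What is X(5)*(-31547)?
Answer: -315470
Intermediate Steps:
X(s) = 2*s (X(s) = s + s = 2*s)
X(5)*(-31547) = (2*5)*(-31547) = 10*(-31547) = -315470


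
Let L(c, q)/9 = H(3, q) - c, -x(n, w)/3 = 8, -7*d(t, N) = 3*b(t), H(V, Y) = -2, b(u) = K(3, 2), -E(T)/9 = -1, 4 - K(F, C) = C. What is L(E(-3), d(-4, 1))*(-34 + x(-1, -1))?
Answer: 5742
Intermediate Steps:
K(F, C) = 4 - C
E(T) = 9 (E(T) = -9*(-1) = 9)
b(u) = 2 (b(u) = 4 - 1*2 = 4 - 2 = 2)
d(t, N) = -6/7 (d(t, N) = -3*2/7 = -1/7*6 = -6/7)
x(n, w) = -24 (x(n, w) = -3*8 = -24)
L(c, q) = -18 - 9*c (L(c, q) = 9*(-2 - c) = -18 - 9*c)
L(E(-3), d(-4, 1))*(-34 + x(-1, -1)) = (-18 - 9*9)*(-34 - 24) = (-18 - 81)*(-58) = -99*(-58) = 5742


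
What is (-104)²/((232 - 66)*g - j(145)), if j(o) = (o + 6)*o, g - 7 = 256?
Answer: 10816/21763 ≈ 0.49699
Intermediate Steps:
g = 263 (g = 7 + 256 = 263)
j(o) = o*(6 + o) (j(o) = (6 + o)*o = o*(6 + o))
(-104)²/((232 - 66)*g - j(145)) = (-104)²/((232 - 66)*263 - 145*(6 + 145)) = 10816/(166*263 - 145*151) = 10816/(43658 - 1*21895) = 10816/(43658 - 21895) = 10816/21763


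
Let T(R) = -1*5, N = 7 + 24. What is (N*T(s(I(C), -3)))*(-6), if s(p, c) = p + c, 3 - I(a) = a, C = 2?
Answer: 930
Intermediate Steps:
N = 31
I(a) = 3 - a
s(p, c) = c + p
T(R) = -5
(N*T(s(I(C), -3)))*(-6) = (31*(-5))*(-6) = -155*(-6) = 930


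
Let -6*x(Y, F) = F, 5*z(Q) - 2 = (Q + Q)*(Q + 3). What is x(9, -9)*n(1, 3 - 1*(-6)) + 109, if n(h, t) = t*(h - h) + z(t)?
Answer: 872/5 ≈ 174.40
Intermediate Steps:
z(Q) = 2/5 + 2*Q*(3 + Q)/5 (z(Q) = 2/5 + ((Q + Q)*(Q + 3))/5 = 2/5 + ((2*Q)*(3 + Q))/5 = 2/5 + (2*Q*(3 + Q))/5 = 2/5 + 2*Q*(3 + Q)/5)
x(Y, F) = -F/6
n(h, t) = 2/5 + 2*t**2/5 + 6*t/5 (n(h, t) = t*(h - h) + (2/5 + 2*t**2/5 + 6*t/5) = t*0 + (2/5 + 2*t**2/5 + 6*t/5) = 0 + (2/5 + 2*t**2/5 + 6*t/5) = 2/5 + 2*t**2/5 + 6*t/5)
x(9, -9)*n(1, 3 - 1*(-6)) + 109 = (-1/6*(-9))*(2/5 + 2*(3 - 1*(-6))**2/5 + 6*(3 - 1*(-6))/5) + 109 = 3*(2/5 + 2*(3 + 6)**2/5 + 6*(3 + 6)/5)/2 + 109 = 3*(2/5 + (2/5)*9**2 + (6/5)*9)/2 + 109 = 3*(2/5 + (2/5)*81 + 54/5)/2 + 109 = 3*(2/5 + 162/5 + 54/5)/2 + 109 = (3/2)*(218/5) + 109 = 327/5 + 109 = 872/5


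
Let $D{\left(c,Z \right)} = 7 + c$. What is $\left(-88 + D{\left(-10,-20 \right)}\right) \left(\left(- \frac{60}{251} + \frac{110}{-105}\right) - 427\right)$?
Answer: $\frac{29347487}{753} \approx 38974.0$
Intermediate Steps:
$\left(-88 + D{\left(-10,-20 \right)}\right) \left(\left(- \frac{60}{251} + \frac{110}{-105}\right) - 427\right) = \left(-88 + \left(7 - 10\right)\right) \left(\left(- \frac{60}{251} + \frac{110}{-105}\right) - 427\right) = \left(-88 - 3\right) \left(\left(\left(-60\right) \frac{1}{251} + 110 \left(- \frac{1}{105}\right)\right) - 427\right) = - 91 \left(\left(- \frac{60}{251} - \frac{22}{21}\right) - 427\right) = - 91 \left(- \frac{6782}{5271} - 427\right) = \left(-91\right) \left(- \frac{2257499}{5271}\right) = \frac{29347487}{753}$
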